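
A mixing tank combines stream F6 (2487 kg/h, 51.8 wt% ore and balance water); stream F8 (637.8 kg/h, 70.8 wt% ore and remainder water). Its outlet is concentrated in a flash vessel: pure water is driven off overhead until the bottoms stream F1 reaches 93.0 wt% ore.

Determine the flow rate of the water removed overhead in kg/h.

ore entering = 2487×0.518 + 637.8×0.708 = 1739.8 kg/h.
All ore reports to F1, so F1 = 1739.8/0.930 = 1870.8 kg/h.
Total feed = 3124.8 kg/h; overhead = 3124.8 − 1870.8 = 1254 kg/h.

1254 kg/h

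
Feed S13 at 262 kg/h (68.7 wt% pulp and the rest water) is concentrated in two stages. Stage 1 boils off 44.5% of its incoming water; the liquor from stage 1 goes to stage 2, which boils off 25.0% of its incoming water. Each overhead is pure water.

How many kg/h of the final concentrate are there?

water in feed = 262×0.313 = 82.006 kg/h.
After stage 1: water left = (1−0.445)×82.006 = 45.513; stream total = 225.51 kg/h.
After stage 2: water left = (1−0.250)×45.513 = 34.135; final concentrate = 214.13 kg/h.

214.1 kg/h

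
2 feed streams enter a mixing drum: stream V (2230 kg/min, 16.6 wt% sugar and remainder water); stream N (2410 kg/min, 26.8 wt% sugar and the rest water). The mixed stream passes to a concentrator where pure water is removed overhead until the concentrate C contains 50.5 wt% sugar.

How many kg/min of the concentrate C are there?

sugar entering = 2230×0.166 + 2410×0.268 = 1016.1 kg/min.
All sugar reports to C, so C = 1016.1/0.505 = 2012 kg/min.

2012 kg/min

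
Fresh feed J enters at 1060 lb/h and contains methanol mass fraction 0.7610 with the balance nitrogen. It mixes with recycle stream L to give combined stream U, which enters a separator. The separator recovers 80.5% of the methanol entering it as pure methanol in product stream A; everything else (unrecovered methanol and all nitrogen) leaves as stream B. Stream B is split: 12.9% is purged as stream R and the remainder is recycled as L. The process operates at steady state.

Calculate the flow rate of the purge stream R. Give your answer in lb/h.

277.8 lb/h

nitrogen enters only via J and leaves only via the purge: 1060×0.239 = 0.129×(nitrogen in B), and the separator passes all nitrogen, so nitrogen in U = nitrogen in B = 1963.9 lb/h.
methanol in U: m_A = 1060×0.761 + (1−0.129)·(1−0.805)·m_A, so m_A = 806.66/0.8302 = 971.7 lb/h.
B = (1−0.805)×971.7 + 1963.9 = 2153.4 lb/h.
Purge R = 0.129×2153.4 = 277.78 lb/h.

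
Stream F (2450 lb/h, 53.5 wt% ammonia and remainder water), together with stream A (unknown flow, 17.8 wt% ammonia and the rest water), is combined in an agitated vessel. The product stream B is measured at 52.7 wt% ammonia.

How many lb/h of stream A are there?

Let A be the unknown flow. Total out = 2450 + A.
ammonia balance: 1310.8 + 0.178·A = 0.527·(2450 + A)
(0.178 − 0.527)·A = 0.527×2450 − 1310.8 = -19.6
A = -19.6 / -0.349 = 56.16 lb/h

56.16 lb/h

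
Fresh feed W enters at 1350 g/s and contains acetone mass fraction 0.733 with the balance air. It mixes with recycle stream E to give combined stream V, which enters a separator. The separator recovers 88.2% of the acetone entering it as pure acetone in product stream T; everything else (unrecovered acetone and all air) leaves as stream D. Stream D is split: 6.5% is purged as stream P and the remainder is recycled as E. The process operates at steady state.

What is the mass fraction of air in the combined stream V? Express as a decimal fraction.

0.833

air enters only via W and leaves only via the purge: 1350×0.267 = 0.065×(air in D), and the separator passes all air, so air in V = air in D = 5545.4 g/s.
acetone in V: m_A = 1350×0.733 + (1−0.065)·(1−0.882)·m_A, so m_A = 989.55/0.8897 = 1112.3 g/s.
V = 1112.3 + 5545.4 = 6657.7 g/s.
air fraction in V = 5545.4/6657.7 = 0.833.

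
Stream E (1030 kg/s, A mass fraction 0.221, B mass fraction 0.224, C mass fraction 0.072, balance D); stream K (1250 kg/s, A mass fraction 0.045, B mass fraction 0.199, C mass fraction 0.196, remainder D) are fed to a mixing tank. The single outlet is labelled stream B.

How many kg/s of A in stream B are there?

A out = A in = 1030×0.221 + 1250×0.045 = 283.88 kg/s.

283.9 kg/s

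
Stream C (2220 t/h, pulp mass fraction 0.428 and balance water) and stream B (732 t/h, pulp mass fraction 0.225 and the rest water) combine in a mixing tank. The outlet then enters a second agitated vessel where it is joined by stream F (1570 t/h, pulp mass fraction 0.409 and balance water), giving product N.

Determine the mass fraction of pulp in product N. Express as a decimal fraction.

Overall, product flow = 4522 t/h.
pulp in = 2220×0.428 + 732×0.225 + 1570×0.409 = 1757 t/h.
pulp fraction in N = 0.389.

0.389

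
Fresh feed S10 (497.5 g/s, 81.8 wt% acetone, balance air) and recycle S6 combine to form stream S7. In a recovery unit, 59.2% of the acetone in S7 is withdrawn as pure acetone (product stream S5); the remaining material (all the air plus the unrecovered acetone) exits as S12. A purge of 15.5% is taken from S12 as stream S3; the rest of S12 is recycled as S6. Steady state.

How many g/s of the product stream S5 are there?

367.7 g/s

acetone in S7: m_A = 497.5×0.818 + (1−0.155)·(1−0.592)·m_A, so m_A = 406.95/0.6552 = 621.08 g/s.
Product S5 = 0.592×621.08 = 367.68 g/s.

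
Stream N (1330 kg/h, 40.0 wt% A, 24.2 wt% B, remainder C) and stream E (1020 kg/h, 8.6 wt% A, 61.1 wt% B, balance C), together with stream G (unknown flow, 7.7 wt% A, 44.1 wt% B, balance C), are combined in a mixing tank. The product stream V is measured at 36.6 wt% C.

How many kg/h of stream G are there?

Let G be the unknown flow. Total out = 2350 + G.
C balance: 785.2 + 0.482·G = 0.366·(2350 + G)
(0.482 − 0.366)·G = 0.366×2350 − 785.2 = 74.9
G = 74.9 / 0.116 = 645.69 kg/h

645.7 kg/h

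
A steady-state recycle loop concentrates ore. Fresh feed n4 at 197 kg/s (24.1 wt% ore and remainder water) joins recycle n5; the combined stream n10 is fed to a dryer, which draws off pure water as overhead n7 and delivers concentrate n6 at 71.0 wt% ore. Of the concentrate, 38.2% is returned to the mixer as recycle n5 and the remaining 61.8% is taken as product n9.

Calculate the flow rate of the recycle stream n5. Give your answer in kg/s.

41.33 kg/s

Overall ore balance (none leaves overhead): ore in fresh feed = ore in product, i.e. 197×0.241 = (1−0.382)·n6·0.710.
n6 = 47.477/(0.710×0.618) = 108.2 kg/s.
Recycle n5 = 0.382×108.2 = 41.333 kg/s.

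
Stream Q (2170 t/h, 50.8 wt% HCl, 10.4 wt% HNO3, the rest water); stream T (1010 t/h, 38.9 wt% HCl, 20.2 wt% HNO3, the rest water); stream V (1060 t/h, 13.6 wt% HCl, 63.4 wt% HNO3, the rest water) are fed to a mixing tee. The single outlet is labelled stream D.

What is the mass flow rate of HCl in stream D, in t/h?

HCl out = HCl in = 2170×0.508 + 1010×0.389 + 1060×0.136 = 1639.4 t/h.

1639 t/h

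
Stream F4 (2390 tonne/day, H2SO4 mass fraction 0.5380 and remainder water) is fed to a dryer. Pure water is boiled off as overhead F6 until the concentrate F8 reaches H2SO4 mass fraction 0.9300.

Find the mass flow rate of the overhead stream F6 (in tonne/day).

H2SO4 is conserved: 2390×0.538 = 1285.8 tonne/day all reports to the concentrate.
Concentrate = 1285.8/(target fraction) = 1382.6 tonne/day.
Overhead = 2390 − 1382.6 = 1007.4 tonne/day.

1007 tonne/day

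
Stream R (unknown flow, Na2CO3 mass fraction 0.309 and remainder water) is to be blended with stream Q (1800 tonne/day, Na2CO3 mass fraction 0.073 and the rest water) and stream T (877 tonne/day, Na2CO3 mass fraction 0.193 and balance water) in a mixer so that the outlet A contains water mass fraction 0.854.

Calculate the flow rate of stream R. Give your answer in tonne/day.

Let R be the unknown flow. Total out = 2677 + R.
water balance: 2376.3 + 0.691·R = 0.854·(2677 + R)
(0.691 − 0.854)·R = 0.854×2677 − 2376.3 = -90.181
R = -90.181 / -0.163 = 553.26 tonne/day

553.3 tonne/day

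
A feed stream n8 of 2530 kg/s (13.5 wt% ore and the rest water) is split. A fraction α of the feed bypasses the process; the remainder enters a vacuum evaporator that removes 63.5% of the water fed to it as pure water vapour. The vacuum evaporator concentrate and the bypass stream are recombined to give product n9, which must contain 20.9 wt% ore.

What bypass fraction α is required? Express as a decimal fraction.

All 2530×0.135 = 341.55 kg/s of ore reaches n9, so n9 = 341.55/0.209 = 1634.2 kg/s and vapour = 895.79 kg/s.
The evaporator receives (1−α)·2530 of feed at 0.865 water and removes 0.635 of that water:
0.635×0.865×(1−α)×2530 = 895.79
(1−α) = 895.79/1389.7 = 0.6446;  α = 0.3554.

0.355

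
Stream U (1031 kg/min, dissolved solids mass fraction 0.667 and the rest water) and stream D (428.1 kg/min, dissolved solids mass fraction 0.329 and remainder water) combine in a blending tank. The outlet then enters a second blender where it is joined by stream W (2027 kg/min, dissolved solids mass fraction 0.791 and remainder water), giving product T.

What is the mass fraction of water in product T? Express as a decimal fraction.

0.302

Overall, product flow = 3486.1 kg/min.
water in = 1031×0.333 + 428.1×0.671 + 2027×0.209 = 1054.2 kg/min.
water fraction in T = 0.302.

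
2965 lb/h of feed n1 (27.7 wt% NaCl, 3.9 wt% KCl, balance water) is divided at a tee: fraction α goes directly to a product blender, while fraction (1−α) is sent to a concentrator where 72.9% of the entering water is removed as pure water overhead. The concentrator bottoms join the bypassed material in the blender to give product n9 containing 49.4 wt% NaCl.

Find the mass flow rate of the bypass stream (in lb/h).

All 2965×0.277 = 821.31 lb/h of NaCl reaches n9, so n9 = 821.31/0.494 = 1662.6 lb/h and vapour = 1302.4 lb/h.
The evaporator receives (1−α)·2965 of feed at 0.684 water and removes 0.729 of that water:
0.729×0.684×(1−α)×2965 = 1302.4
(1−α) = 1302.4/1478.5 = 0.8809;  α = 0.1191.
Bypass flow = 0.1191×2965 = 353 lb/h.

353 lb/h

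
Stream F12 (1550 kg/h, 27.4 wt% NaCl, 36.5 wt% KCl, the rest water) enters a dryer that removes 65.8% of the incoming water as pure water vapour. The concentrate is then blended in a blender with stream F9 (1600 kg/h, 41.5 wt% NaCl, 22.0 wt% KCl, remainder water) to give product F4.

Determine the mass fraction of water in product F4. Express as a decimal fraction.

0.279

Vapour removed = 0.658×0.361×1550 = 368.18 kg/h; concentrate = 1181.8 kg/h.
water reaching the mixer = 191.37 (from concentrate) + 1600×0.365 = 775.37 kg/h.
Product flow = 1181.8 + 1600 = 2781.8 kg/h; water fraction = 0.279.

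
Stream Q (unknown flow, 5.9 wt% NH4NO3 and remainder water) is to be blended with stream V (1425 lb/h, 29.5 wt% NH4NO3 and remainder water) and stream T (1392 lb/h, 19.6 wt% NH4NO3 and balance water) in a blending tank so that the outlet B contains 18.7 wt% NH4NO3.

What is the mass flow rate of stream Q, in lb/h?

Let Q be the unknown flow. Total out = 2817 + Q.
NH4NO3 balance: 693.21 + 0.059·Q = 0.187·(2817 + Q)
(0.059 − 0.187)·Q = 0.187×2817 − 693.21 = -166.43
Q = -166.43 / -0.128 = 1300.2 lb/h

1300 lb/h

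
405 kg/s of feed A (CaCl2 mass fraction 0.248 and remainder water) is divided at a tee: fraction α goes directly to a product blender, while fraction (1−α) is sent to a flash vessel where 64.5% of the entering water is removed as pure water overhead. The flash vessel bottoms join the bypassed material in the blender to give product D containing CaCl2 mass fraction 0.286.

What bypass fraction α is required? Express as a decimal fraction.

All 405×0.248 = 100.44 kg/s of CaCl2 reaches D, so D = 100.44/0.286 = 351.19 kg/s and vapour = 53.811 kg/s.
The evaporator receives (1−α)·405 of feed at 0.752 water and removes 0.645 of that water:
0.645×0.752×(1−α)×405 = 53.811
(1−α) = 53.811/196.44 = 0.2739;  α = 0.7261.

0.726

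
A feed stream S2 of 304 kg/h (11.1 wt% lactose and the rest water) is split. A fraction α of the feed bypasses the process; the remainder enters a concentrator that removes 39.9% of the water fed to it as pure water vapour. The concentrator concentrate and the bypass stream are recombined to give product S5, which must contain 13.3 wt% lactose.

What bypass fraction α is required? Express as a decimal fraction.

0.534

All 304×0.111 = 33.744 kg/h of lactose reaches S5, so S5 = 33.744/0.133 = 253.71 kg/h and vapour = 50.286 kg/h.
The evaporator receives (1−α)·304 of feed at 0.889 water and removes 0.399 of that water:
0.399×0.889×(1−α)×304 = 50.286
(1−α) = 50.286/107.83 = 0.4663;  α = 0.5337.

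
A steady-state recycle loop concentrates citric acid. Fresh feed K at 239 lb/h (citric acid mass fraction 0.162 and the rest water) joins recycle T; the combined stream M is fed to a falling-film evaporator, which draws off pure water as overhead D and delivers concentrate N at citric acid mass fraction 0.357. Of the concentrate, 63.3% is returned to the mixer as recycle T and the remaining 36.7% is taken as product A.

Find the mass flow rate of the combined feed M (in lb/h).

Overall citric acid balance (none leaves overhead): citric acid in fresh feed = citric acid in product, i.e. 239×0.162 = (1−0.633)·N·0.357.
N = 38.718/(0.357×0.367) = 295.51 lb/h.
Recycle T = 0.633×295.51 = 187.06 lb/h.
Combined feed M = 239 + 187.06 = 426.06 lb/h.

426.1 lb/h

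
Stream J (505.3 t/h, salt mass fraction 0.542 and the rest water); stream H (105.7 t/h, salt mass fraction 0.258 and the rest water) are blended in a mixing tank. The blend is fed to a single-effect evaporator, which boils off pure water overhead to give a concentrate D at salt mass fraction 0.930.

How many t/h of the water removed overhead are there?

287.2 t/h

salt entering = 505.3×0.542 + 105.7×0.258 = 301.14 t/h.
All salt reports to D, so D = 301.14/0.930 = 323.81 t/h.
Total feed = 611 t/h; overhead = 611 − 323.81 = 287.19 t/h.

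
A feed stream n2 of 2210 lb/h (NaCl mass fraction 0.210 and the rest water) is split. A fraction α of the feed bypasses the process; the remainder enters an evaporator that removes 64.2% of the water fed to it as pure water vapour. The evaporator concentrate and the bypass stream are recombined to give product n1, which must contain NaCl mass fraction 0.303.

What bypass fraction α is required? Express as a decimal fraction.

0.395

All 2210×0.210 = 464.1 lb/h of NaCl reaches n1, so n1 = 464.1/0.303 = 1531.7 lb/h and vapour = 678.32 lb/h.
The evaporator receives (1−α)·2210 of feed at 0.790 water and removes 0.642 of that water:
0.642×0.790×(1−α)×2210 = 678.32
(1−α) = 678.32/1120.9 = 0.6052;  α = 0.3948.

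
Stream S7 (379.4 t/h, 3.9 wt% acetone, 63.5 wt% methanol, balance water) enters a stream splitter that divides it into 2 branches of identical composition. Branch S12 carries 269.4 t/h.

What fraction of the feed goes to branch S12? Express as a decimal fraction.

0.710

Fraction to S12 = 269.4/379.4 = 0.7101.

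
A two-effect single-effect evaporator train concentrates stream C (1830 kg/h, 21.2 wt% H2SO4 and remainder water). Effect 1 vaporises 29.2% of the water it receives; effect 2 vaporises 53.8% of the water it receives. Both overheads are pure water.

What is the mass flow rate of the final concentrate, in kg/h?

859.6 kg/h

water in feed = 1830×0.788 = 1442 kg/h.
After stage 1: water left = (1−0.292)×1442 = 1021; stream total = 1408.9 kg/h.
After stage 2: water left = (1−0.538)×1021 = 471.69; final concentrate = 859.65 kg/h.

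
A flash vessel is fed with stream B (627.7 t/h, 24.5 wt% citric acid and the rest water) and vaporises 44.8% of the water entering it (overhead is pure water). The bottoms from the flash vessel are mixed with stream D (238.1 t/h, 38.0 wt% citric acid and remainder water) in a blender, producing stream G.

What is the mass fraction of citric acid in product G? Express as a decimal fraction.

Vapour removed = 0.448×0.755×627.7 = 212.31 t/h; concentrate = 415.39 t/h.
citric acid reaching the mixer = 153.79 (from concentrate) + 238.1×0.380 = 244.26 t/h.
Product flow = 415.39 + 238.1 = 653.49 t/h; citric acid fraction = 0.374.

0.374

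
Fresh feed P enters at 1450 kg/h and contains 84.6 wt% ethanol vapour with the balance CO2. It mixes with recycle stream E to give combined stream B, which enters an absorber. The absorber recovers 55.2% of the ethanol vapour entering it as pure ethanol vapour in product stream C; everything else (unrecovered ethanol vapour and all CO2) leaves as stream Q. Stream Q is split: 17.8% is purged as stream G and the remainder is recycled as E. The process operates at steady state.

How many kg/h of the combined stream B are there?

CO2 enters only via P and leaves only via the purge: 1450×0.154 = 0.178×(CO2 in Q), and the absorber passes all CO2, so CO2 in B = CO2 in Q = 1254.5 kg/h.
ethanol vapour in B: m_A = 1450×0.846 + (1−0.178)·(1−0.552)·m_A, so m_A = 1226.7/0.6317 = 1941.8 kg/h.
B = 1941.8 + 1254.5 = 3196.3 kg/h.

3196 kg/h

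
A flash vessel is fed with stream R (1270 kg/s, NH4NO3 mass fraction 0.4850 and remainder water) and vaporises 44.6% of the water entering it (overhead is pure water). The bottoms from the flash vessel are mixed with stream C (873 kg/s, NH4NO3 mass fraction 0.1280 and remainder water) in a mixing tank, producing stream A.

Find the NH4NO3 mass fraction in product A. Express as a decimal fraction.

Vapour removed = 0.446×0.515×1270 = 291.71 kg/s; concentrate = 978.29 kg/s.
NH4NO3 reaching the mixer = 615.95 (from concentrate) + 873×0.128 = 727.69 kg/s.
Product flow = 978.29 + 873 = 1851.3 kg/s; NH4NO3 fraction = 0.3931.

0.3931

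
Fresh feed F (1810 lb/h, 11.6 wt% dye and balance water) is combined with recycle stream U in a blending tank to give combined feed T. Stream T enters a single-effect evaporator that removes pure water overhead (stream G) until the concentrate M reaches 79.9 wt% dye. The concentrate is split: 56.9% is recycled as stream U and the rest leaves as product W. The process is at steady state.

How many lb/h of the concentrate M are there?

609.7 lb/h

Overall dye balance (none leaves overhead): dye in fresh feed = dye in product, i.e. 1810×0.116 = (1−0.569)·M·0.799.
M = 209.96/(0.799×0.431) = 609.69 lb/h.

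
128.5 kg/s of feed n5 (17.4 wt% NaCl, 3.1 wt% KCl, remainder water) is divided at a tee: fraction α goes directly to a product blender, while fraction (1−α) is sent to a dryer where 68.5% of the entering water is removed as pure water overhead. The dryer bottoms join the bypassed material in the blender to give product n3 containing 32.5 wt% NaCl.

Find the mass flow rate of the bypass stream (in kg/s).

18.87 kg/s

All 128.5×0.174 = 22.359 kg/s of NaCl reaches n3, so n3 = 22.359/0.325 = 68.797 kg/s and vapour = 59.703 kg/s.
The evaporator receives (1−α)·128.5 of feed at 0.795 water and removes 0.685 of that water:
0.685×0.795×(1−α)×128.5 = 59.703
(1−α) = 59.703/69.978 = 0.8532;  α = 0.1468.
Bypass flow = 0.1468×128.5 = 18.868 kg/s.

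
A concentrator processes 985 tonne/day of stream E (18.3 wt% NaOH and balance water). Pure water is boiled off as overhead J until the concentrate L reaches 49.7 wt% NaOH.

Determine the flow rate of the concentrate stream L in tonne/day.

NaOH is conserved: 985×0.183 = 180.25 tonne/day all reports to the concentrate.
Concentrate = 180.25/(target fraction) = 362.69 tonne/day.

362.7 tonne/day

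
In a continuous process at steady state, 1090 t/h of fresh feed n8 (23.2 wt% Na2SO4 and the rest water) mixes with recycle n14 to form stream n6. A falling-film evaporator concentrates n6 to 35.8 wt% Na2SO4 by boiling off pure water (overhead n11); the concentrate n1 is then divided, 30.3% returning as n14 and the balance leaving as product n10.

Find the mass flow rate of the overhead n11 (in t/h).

Overall Na2SO4 balance (none leaves overhead): Na2SO4 in fresh feed = Na2SO4 in product, i.e. 1090×0.232 = (1−0.303)·n1·0.358.
n1 = 252.88/(0.358×0.697) = 1013.4 t/h.
Recycle n14 = 0.303×1013.4 = 307.07 t/h.
Combined feed n6 = 1090 + 307.07 = 1397.1 t/h.
Overhead n11 = n6 − n1 = 1397.1 − 1013.4 = 383.63 t/h.

383.6 t/h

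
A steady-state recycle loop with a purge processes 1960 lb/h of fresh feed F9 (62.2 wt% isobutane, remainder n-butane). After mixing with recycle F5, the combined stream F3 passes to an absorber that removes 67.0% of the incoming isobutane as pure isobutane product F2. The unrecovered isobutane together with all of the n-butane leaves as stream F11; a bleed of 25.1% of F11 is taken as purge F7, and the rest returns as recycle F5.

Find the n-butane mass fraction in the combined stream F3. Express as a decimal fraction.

0.646

n-butane enters only via F9 and leaves only via the purge: 1960×0.378 = 0.251×(n-butane in F11), and the absorber passes all n-butane, so n-butane in F3 = n-butane in F11 = 2951.7 lb/h.
isobutane in F3: m_A = 1960×0.622 + (1−0.251)·(1−0.670)·m_A, so m_A = 1219.1/0.7528 = 1619.4 lb/h.
F3 = 1619.4 + 2951.7 = 4571.1 lb/h.
n-butane fraction in F3 = 2951.7/4571.1 = 0.646.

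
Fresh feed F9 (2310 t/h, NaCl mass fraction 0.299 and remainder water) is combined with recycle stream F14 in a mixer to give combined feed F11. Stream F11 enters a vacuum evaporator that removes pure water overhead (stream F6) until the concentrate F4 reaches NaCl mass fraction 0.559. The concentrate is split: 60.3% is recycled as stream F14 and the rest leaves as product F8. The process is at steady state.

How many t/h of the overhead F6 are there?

Overall NaCl balance (none leaves overhead): NaCl in fresh feed = NaCl in product, i.e. 2310×0.299 = (1−0.603)·F4·0.559.
F4 = 690.69/(0.559×0.397) = 3112.3 t/h.
Recycle F14 = 0.603×3112.3 = 1876.7 t/h.
Combined feed F11 = 2310 + 1876.7 = 4186.7 t/h.
Overhead F6 = F11 − F4 = 4186.7 − 3112.3 = 1074.4 t/h.

1074 t/h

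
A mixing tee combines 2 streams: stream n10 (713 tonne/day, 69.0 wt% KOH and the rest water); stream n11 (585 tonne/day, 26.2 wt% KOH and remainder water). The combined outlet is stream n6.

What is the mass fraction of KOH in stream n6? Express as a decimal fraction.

0.4971

Total flow out = 713 + 585 = 1298 tonne/day.
KOH in = 713×0.690 + 585×0.262 = 645.24 tonne/day.
KOH mass fraction in n6 = 645.24/1298 = 0.4971.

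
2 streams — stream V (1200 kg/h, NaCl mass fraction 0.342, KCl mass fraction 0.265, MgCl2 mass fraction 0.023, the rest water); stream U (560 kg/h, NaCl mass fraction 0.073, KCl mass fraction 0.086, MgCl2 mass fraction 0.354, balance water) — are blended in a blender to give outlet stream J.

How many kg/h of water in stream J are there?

716.7 kg/h

water out = water in = 1200×0.370 + 560×0.487 = 716.72 kg/h.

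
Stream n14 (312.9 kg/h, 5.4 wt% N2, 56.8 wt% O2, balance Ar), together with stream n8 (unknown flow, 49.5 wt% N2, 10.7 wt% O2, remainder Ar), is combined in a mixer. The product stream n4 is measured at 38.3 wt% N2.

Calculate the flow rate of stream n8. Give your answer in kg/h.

Let n8 be the unknown flow. Total out = 312.9 + n8.
N2 balance: 16.897 + 0.495·n8 = 0.383·(312.9 + n8)
(0.495 − 0.383)·n8 = 0.383×312.9 − 16.897 = 102.94
n8 = 102.94 / 0.112 = 919.14 kg/h

919.1 kg/h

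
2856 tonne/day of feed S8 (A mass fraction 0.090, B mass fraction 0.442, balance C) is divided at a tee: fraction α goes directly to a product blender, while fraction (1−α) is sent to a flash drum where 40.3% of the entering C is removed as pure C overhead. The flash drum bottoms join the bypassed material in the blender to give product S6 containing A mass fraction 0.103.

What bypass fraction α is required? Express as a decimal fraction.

0.331

All 2856×0.090 = 257.04 tonne/day of A reaches S6, so S6 = 257.04/0.103 = 2495.5 tonne/day and vapour = 360.47 tonne/day.
The evaporator receives (1−α)·2856 of feed at 0.468 C and removes 0.403 of that C:
0.403×0.468×(1−α)×2856 = 360.47
(1−α) = 360.47/538.65 = 0.6692;  α = 0.3308.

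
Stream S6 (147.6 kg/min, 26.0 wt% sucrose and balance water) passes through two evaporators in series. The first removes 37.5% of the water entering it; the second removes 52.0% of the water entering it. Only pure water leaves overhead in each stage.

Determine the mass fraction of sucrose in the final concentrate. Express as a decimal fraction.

0.539

water in feed = 147.6×0.740 = 109.22 kg/min.
After stage 1: water left = (1−0.375)×109.22 = 68.265; stream total = 106.64 kg/min.
After stage 2: water left = (1−0.520)×68.265 = 32.767; final concentrate = 71.143 kg/min.
sucrose fraction = 38.376/71.143 = 0.539.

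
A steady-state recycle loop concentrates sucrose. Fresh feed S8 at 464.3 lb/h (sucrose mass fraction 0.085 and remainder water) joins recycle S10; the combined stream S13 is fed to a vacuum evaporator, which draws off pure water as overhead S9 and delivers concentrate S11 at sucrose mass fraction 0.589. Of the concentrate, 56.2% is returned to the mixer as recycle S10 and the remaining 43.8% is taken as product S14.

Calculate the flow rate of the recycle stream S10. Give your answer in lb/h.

Overall sucrose balance (none leaves overhead): sucrose in fresh feed = sucrose in product, i.e. 464.3×0.085 = (1−0.562)·S11·0.589.
S11 = 39.466/(0.589×0.438) = 152.98 lb/h.
Recycle S10 = 0.562×152.98 = 85.973 lb/h.

85.97 lb/h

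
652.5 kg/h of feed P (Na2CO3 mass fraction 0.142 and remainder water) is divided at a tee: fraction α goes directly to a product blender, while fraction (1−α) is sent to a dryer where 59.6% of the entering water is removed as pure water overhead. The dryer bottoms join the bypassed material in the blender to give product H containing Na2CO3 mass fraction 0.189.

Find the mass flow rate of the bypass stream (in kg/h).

All 652.5×0.142 = 92.655 kg/h of Na2CO3 reaches H, so H = 92.655/0.189 = 490.24 kg/h and vapour = 162.26 kg/h.
The evaporator receives (1−α)·652.5 of feed at 0.858 water and removes 0.596 of that water:
0.596×0.858×(1−α)×652.5 = 162.26
(1−α) = 162.26/333.67 = 0.4863;  α = 0.5137.
Bypass flow = 0.5137×652.5 = 335.19 kg/h.

335.2 kg/h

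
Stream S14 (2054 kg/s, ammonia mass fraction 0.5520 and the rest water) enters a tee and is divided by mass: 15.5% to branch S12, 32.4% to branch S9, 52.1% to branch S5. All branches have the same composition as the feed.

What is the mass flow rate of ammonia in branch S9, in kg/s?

Branch S9 total = 0.324×2054 = 665.5 kg/s.
ammonia in S9 = 0.552×665.5 = 367.35 kg/s.

367.4 kg/s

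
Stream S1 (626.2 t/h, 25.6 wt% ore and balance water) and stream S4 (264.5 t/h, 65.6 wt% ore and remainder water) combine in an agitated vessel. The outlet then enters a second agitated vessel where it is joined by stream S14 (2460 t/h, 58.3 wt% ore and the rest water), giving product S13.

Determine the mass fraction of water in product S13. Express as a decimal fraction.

0.4723

Overall, product flow = 3350.7 t/h.
water in = 626.2×0.744 + 264.5×0.344 + 2460×0.417 = 1582.7 t/h.
water fraction in S13 = 0.4723.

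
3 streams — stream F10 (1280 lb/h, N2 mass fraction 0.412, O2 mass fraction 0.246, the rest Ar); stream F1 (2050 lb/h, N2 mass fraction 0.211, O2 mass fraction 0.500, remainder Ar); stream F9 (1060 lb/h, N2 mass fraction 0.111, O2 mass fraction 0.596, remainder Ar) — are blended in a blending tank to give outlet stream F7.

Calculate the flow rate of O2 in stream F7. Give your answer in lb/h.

O2 out = O2 in = 1280×0.246 + 2050×0.500 + 1060×0.596 = 1971.6 lb/h.

1972 lb/h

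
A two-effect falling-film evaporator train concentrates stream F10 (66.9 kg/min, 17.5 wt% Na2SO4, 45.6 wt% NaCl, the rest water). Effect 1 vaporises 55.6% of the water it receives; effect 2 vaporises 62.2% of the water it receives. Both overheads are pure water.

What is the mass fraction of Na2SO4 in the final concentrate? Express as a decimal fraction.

water in feed = 66.9×0.369 = 24.686 kg/min.
After stage 1: water left = (1−0.556)×24.686 = 10.961; stream total = 53.175 kg/min.
After stage 2: water left = (1−0.622)×10.961 = 4.1431; final concentrate = 46.357 kg/min.
Na2SO4 fraction = 11.707/46.357 = 0.253.

0.253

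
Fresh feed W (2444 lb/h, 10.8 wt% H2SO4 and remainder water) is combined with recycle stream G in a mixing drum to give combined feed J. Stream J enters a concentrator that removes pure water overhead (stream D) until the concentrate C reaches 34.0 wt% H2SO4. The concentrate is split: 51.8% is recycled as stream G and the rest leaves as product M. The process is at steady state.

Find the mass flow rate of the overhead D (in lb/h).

1668 lb/h

Overall H2SO4 balance (none leaves overhead): H2SO4 in fresh feed = H2SO4 in product, i.e. 2444×0.108 = (1−0.518)·C·0.340.
C = 263.95/(0.340×0.482) = 1610.6 lb/h.
Recycle G = 0.518×1610.6 = 834.31 lb/h.
Combined feed J = 2444 + 834.31 = 3278.3 lb/h.
Overhead D = J − C = 3278.3 − 1610.6 = 1667.7 lb/h.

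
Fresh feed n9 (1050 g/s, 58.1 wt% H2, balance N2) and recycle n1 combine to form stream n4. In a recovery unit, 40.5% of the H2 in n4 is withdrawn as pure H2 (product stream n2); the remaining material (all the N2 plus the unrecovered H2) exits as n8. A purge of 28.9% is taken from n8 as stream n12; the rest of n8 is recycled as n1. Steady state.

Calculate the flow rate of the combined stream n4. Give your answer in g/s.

2580 g/s

N2 enters only via n9 and leaves only via the purge: 1050×0.419 = 0.289×(N2 in n8), and the recovery unit passes all N2, so N2 in n4 = N2 in n8 = 1522.3 g/s.
H2 in n4: m_A = 1050×0.581 + (1−0.289)·(1−0.405)·m_A, so m_A = 610.05/0.5770 = 1057.4 g/s.
n4 = 1057.4 + 1522.3 = 2579.7 g/s.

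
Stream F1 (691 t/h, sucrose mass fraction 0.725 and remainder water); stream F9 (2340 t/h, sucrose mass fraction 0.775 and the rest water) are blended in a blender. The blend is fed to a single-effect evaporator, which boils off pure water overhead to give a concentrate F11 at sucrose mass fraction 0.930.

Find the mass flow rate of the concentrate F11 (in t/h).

2489 t/h

sucrose entering = 691×0.725 + 2340×0.775 = 2314.5 t/h.
All sucrose reports to F11, so F11 = 2314.5/0.930 = 2488.7 t/h.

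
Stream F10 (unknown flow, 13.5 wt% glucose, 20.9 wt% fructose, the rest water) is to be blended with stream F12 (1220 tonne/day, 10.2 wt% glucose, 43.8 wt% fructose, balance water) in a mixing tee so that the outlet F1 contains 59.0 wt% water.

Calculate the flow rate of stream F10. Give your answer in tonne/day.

2403 tonne/day

Let F10 be the unknown flow. Total out = 1220 + F10.
water balance: 561.2 + 0.656·F10 = 0.590·(1220 + F10)
(0.656 − 0.590)·F10 = 0.590×1220 − 561.2 = 158.6
F10 = 158.6 / 0.066 = 2403 tonne/day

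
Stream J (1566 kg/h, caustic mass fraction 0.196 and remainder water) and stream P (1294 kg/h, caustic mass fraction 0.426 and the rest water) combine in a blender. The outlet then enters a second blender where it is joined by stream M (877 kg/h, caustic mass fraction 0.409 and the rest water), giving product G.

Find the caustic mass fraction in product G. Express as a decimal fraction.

Overall, product flow = 3737 kg/h.
caustic in = 1566×0.196 + 1294×0.426 + 877×0.409 = 1216.9 kg/h.
caustic fraction in G = 0.326.

0.326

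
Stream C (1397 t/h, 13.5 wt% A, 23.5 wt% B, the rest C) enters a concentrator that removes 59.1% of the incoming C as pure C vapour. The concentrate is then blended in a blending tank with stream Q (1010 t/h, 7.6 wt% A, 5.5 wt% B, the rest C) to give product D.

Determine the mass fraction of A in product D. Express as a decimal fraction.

0.1406

Vapour removed = 0.591×0.630×1397 = 520.15 t/h; concentrate = 876.85 t/h.
A reaching the mixer = 188.59 (from concentrate) + 1010×0.076 = 265.36 t/h.
Product flow = 876.85 + 1010 = 1886.9 t/h; A fraction = 0.1406.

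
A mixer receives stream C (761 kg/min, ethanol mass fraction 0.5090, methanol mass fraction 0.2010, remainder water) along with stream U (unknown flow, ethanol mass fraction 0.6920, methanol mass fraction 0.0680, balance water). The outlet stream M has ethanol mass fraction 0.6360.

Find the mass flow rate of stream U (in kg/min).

Let U be the unknown flow. Total out = 761 + U.
ethanol balance: 387.35 + 0.692·U = 0.636·(761 + U)
(0.692 − 0.636)·U = 0.636×761 − 387.35 = 96.647
U = 96.647 / 0.056 = 1725.8 kg/min

1726 kg/min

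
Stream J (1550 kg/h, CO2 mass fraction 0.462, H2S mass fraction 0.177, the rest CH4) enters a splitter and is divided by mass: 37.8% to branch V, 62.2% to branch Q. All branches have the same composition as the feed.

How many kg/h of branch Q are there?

Branch Q flow = 0.622×1550 = 964.1 kg/h.

964.1 kg/h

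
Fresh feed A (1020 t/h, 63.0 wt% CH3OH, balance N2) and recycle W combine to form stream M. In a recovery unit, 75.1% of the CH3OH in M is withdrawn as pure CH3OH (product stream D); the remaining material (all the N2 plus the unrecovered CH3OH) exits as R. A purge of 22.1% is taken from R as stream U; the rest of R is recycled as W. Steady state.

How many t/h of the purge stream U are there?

421.3 t/h

N2 enters only via A and leaves only via the purge: 1020×0.370 = 0.221×(N2 in R), and the recovery unit passes all N2, so N2 in M = N2 in R = 1707.7 t/h.
CH3OH in M: m_A = 1020×0.630 + (1−0.221)·(1−0.751)·m_A, so m_A = 642.6/0.8060 = 797.24 t/h.
R = (1−0.751)×797.24 + 1707.7 = 1906.2 t/h.
Purge U = 0.221×1906.2 = 421.27 t/h.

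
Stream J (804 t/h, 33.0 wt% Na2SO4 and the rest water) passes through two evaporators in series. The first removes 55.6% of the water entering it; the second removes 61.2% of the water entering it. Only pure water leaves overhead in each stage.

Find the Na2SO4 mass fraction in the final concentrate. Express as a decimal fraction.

0.741

water in feed = 804×0.670 = 538.68 t/h.
After stage 1: water left = (1−0.556)×538.68 = 239.17; stream total = 504.49 t/h.
After stage 2: water left = (1−0.612)×239.17 = 92.799; final concentrate = 358.12 t/h.
Na2SO4 fraction = 265.32/358.12 = 0.741.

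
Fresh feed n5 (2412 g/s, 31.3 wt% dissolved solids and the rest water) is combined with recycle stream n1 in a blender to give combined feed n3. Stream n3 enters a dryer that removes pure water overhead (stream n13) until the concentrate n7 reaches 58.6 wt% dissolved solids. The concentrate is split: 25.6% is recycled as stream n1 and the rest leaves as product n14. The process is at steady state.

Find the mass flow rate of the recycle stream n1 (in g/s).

Overall dissolved solids balance (none leaves overhead): dissolved solids in fresh feed = dissolved solids in product, i.e. 2412×0.313 = (1−0.256)·n7·0.586.
n7 = 754.96/(0.586×0.744) = 1731.6 g/s.
Recycle n1 = 0.256×1731.6 = 443.29 g/s.

443.3 g/s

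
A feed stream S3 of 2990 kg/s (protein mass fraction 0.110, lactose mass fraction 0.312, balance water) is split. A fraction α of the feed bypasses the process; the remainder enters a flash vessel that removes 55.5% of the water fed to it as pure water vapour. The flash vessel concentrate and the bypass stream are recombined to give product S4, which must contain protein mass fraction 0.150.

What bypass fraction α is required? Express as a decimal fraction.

0.169

All 2990×0.110 = 328.9 kg/s of protein reaches S4, so S4 = 328.9/0.150 = 2192.7 kg/s and vapour = 797.33 kg/s.
The evaporator receives (1−α)·2990 of feed at 0.578 water and removes 0.555 of that water:
0.555×0.578×(1−α)×2990 = 797.33
(1−α) = 797.33/959.16 = 0.8313;  α = 0.1687.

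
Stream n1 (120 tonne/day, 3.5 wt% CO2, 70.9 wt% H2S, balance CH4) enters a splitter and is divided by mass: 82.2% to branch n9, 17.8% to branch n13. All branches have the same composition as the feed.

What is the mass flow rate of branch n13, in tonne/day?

21.36 tonne/day

Branch n13 flow = 0.178×120 = 21.36 tonne/day.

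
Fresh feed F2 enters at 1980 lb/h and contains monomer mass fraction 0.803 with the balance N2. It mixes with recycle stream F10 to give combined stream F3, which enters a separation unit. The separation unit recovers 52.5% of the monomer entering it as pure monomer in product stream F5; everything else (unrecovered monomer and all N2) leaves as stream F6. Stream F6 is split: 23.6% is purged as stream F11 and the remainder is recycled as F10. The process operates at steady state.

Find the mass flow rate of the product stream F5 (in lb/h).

1310 lb/h

monomer in F3: m_A = 1980×0.803 + (1−0.236)·(1−0.525)·m_A, so m_A = 1589.9/0.6371 = 2495.6 lb/h.
Product F5 = 0.525×2495.6 = 1310.2 lb/h.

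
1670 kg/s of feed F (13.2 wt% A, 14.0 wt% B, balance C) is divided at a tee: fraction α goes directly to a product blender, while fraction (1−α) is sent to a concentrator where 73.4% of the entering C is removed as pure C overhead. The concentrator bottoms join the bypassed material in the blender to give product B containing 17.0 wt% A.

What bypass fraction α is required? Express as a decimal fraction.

All 1670×0.132 = 220.44 kg/s of A reaches B, so B = 220.44/0.170 = 1296.7 kg/s and vapour = 373.29 kg/s.
The evaporator receives (1−α)·1670 of feed at 0.728 C and removes 0.734 of that C:
0.734×0.728×(1−α)×1670 = 373.29
(1−α) = 373.29/892.37 = 0.4183;  α = 0.5817.

0.582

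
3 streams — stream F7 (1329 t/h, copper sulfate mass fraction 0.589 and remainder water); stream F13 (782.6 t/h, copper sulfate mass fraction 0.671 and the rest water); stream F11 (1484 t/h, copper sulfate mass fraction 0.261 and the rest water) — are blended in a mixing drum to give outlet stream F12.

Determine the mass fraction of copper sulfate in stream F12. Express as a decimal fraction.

Total flow out = 1329 + 782.6 + 1484 = 3595.6 t/h.
copper sulfate in = 1329×0.589 + 782.6×0.671 + 1484×0.261 = 1695.2 t/h.
copper sulfate mass fraction in F12 = 1695.2/3595.6 = 0.471.

0.471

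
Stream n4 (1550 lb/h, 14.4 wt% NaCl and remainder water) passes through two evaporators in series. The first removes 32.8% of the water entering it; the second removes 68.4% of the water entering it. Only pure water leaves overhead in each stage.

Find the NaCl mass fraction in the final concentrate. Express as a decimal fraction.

water in feed = 1550×0.856 = 1326.8 lb/h.
After stage 1: water left = (1−0.328)×1326.8 = 891.61; stream total = 1114.8 lb/h.
After stage 2: water left = (1−0.684)×891.61 = 281.75; final concentrate = 504.95 lb/h.
NaCl fraction = 223.2/504.95 = 0.442.

0.442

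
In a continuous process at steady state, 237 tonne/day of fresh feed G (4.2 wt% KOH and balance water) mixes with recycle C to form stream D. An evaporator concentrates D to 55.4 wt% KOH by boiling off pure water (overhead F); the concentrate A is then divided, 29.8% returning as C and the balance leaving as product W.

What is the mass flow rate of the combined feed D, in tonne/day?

244.6 tonne/day

Overall KOH balance (none leaves overhead): KOH in fresh feed = KOH in product, i.e. 237×0.042 = (1−0.298)·A·0.554.
A = 9.954/(0.554×0.702) = 25.595 tonne/day.
Recycle C = 0.298×25.595 = 7.6272 tonne/day.
Combined feed D = 237 + 7.6272 = 244.63 tonne/day.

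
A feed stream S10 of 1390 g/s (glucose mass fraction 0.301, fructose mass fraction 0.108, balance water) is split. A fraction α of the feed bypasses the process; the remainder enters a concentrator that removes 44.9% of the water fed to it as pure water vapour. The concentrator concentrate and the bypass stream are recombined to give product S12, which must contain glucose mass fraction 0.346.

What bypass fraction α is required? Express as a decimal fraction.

0.510

All 1390×0.301 = 418.39 g/s of glucose reaches S12, so S12 = 418.39/0.346 = 1209.2 g/s and vapour = 180.78 g/s.
The evaporator receives (1−α)·1390 of feed at 0.591 water and removes 0.449 of that water:
0.449×0.591×(1−α)×1390 = 180.78
(1−α) = 180.78/368.85 = 0.4901;  α = 0.5099.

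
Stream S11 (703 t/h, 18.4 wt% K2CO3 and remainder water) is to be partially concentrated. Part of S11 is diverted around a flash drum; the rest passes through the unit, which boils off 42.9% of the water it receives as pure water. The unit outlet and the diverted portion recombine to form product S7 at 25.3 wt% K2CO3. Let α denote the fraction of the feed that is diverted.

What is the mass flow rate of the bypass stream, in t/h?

All 703×0.184 = 129.35 t/h of K2CO3 reaches S7, so S7 = 129.35/0.253 = 511.27 t/h and vapour = 191.73 t/h.
The evaporator receives (1−α)·703 of feed at 0.816 water and removes 0.429 of that water:
0.429×0.816×(1−α)×703 = 191.73
(1−α) = 191.73/246.09 = 0.7791;  α = 0.2209.
Bypass flow = 0.2209×703 = 155.31 t/h.

155.3 t/h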